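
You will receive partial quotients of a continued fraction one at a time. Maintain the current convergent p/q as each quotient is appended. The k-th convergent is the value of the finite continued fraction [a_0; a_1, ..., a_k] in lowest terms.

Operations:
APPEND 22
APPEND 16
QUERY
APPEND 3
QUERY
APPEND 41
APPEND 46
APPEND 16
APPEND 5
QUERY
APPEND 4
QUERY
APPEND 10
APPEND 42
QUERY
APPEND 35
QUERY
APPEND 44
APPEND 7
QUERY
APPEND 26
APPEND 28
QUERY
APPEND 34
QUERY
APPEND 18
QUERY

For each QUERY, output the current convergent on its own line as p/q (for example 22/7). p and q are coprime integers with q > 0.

353/16
1081/49
166766255/7559244
700007054/31730185
301707152444/13675896133
10566917172335/478981225749
3267289356318623/148100930029372
2394880830512861319/108556065786626680
81511363006764304228/3694777949775899881
1469599414952270337423/66614559161752824538

APPEND 22: p_0 = 22·1 + 0 = 22, q_0 = 22·0 + 1 = 1 → 22/1
APPEND 16: p_1 = 16·22 + 1 = 353, q_1 = 16·1 + 0 = 16 → 353/16
APPEND 3: p_2 = 3·353 + 22 = 1081, q_2 = 3·16 + 1 = 49 → 1081/49
APPEND 41: p_3 = 41·1081 + 353 = 44674, q_3 = 41·49 + 16 = 2025 → 44674/2025
APPEND 46: p_4 = 46·44674 + 1081 = 2056085, q_4 = 46·2025 + 49 = 93199 → 2056085/93199
APPEND 16: p_5 = 16·2056085 + 44674 = 32942034, q_5 = 16·93199 + 2025 = 1493209 → 32942034/1493209
APPEND 5: p_6 = 5·32942034 + 2056085 = 166766255, q_6 = 5·1493209 + 93199 = 7559244 → 166766255/7559244
APPEND 4: p_7 = 4·166766255 + 32942034 = 700007054, q_7 = 4·7559244 + 1493209 = 31730185 → 700007054/31730185
APPEND 10: p_8 = 10·700007054 + 166766255 = 7166836795, q_8 = 10·31730185 + 7559244 = 324861094 → 7166836795/324861094
APPEND 42: p_9 = 42·7166836795 + 700007054 = 301707152444, q_9 = 42·324861094 + 31730185 = 13675896133 → 301707152444/13675896133
APPEND 35: p_10 = 35·301707152444 + 7166836795 = 10566917172335, q_10 = 35·13675896133 + 324861094 = 478981225749 → 10566917172335/478981225749
APPEND 44: p_11 = 44·10566917172335 + 301707152444 = 465246062735184, q_11 = 44·478981225749 + 13675896133 = 21088849829089 → 465246062735184/21088849829089
APPEND 7: p_12 = 7·465246062735184 + 10566917172335 = 3267289356318623, q_12 = 7·21088849829089 + 478981225749 = 148100930029372 → 3267289356318623/148100930029372
APPEND 26: p_13 = 26·3267289356318623 + 465246062735184 = 85414769327019382, q_13 = 26·148100930029372 + 21088849829089 = 3871713030592761 → 85414769327019382/3871713030592761
APPEND 28: p_14 = 28·85414769327019382 + 3267289356318623 = 2394880830512861319, q_14 = 28·3871713030592761 + 148100930029372 = 108556065786626680 → 2394880830512861319/108556065786626680
APPEND 34: p_15 = 34·2394880830512861319 + 85414769327019382 = 81511363006764304228, q_15 = 34·108556065786626680 + 3871713030592761 = 3694777949775899881 → 81511363006764304228/3694777949775899881
APPEND 18: p_16 = 18·81511363006764304228 + 2394880830512861319 = 1469599414952270337423, q_16 = 18·3694777949775899881 + 108556065786626680 = 66614559161752824538 → 1469599414952270337423/66614559161752824538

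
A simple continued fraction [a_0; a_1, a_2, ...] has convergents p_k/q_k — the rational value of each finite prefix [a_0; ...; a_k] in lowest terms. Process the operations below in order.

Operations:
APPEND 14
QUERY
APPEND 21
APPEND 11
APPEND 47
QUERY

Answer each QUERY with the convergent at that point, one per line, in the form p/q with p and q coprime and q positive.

14/1
153468/10925

APPEND 14: p_0 = 14·1 + 0 = 14, q_0 = 14·0 + 1 = 1 → 14/1
APPEND 21: p_1 = 21·14 + 1 = 295, q_1 = 21·1 + 0 = 21 → 295/21
APPEND 11: p_2 = 11·295 + 14 = 3259, q_2 = 11·21 + 1 = 232 → 3259/232
APPEND 47: p_3 = 47·3259 + 295 = 153468, q_3 = 47·232 + 21 = 10925 → 153468/10925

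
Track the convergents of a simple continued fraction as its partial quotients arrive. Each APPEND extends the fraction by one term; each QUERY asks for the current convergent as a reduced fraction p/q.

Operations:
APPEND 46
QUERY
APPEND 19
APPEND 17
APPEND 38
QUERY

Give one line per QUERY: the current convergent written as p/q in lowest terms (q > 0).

APPEND 46: p_0 = 46·1 + 0 = 46, q_0 = 46·0 + 1 = 1 → 46/1
APPEND 19: p_1 = 19·46 + 1 = 875, q_1 = 19·1 + 0 = 19 → 875/19
APPEND 17: p_2 = 17·875 + 46 = 14921, q_2 = 17·19 + 1 = 324 → 14921/324
APPEND 38: p_3 = 38·14921 + 875 = 567873, q_3 = 38·324 + 19 = 12331 → 567873/12331

46/1
567873/12331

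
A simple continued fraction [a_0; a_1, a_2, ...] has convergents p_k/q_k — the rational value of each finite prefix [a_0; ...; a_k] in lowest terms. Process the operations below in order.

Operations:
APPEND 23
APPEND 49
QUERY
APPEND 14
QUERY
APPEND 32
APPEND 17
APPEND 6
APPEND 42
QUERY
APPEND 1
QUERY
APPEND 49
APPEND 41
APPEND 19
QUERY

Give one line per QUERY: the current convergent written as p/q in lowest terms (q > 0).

APPEND 23: p_0 = 23·1 + 0 = 23, q_0 = 23·0 + 1 = 1 → 23/1
APPEND 49: p_1 = 49·23 + 1 = 1128, q_1 = 49·1 + 0 = 49 → 1128/49
APPEND 14: p_2 = 14·1128 + 23 = 15815, q_2 = 14·49 + 1 = 687 → 15815/687
APPEND 32: p_3 = 32·15815 + 1128 = 507208, q_3 = 32·687 + 49 = 22033 → 507208/22033
APPEND 17: p_4 = 17·507208 + 15815 = 8638351, q_4 = 17·22033 + 687 = 375248 → 8638351/375248
APPEND 6: p_5 = 6·8638351 + 507208 = 52337314, q_5 = 6·375248 + 22033 = 2273521 → 52337314/2273521
APPEND 42: p_6 = 42·52337314 + 8638351 = 2206805539, q_6 = 42·2273521 + 375248 = 95863130 → 2206805539/95863130
APPEND 1: p_7 = 1·2206805539 + 52337314 = 2259142853, q_7 = 1·95863130 + 2273521 = 98136651 → 2259142853/98136651
APPEND 49: p_8 = 49·2259142853 + 2206805539 = 112904805336, q_8 = 49·98136651 + 95863130 = 4904559029 → 112904805336/4904559029
APPEND 41: p_9 = 41·112904805336 + 2259142853 = 4631356161629, q_9 = 41·4904559029 + 98136651 = 201185056840 → 4631356161629/201185056840
APPEND 19: p_10 = 19·4631356161629 + 112904805336 = 88108671876287, q_10 = 19·201185056840 + 4904559029 = 3827420638989 → 88108671876287/3827420638989

1128/49
15815/687
2206805539/95863130
2259142853/98136651
88108671876287/3827420638989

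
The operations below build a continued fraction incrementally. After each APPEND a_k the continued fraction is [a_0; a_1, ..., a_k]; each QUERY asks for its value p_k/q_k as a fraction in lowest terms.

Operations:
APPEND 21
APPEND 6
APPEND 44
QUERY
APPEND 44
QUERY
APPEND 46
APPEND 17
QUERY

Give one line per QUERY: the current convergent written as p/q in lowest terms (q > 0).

APPEND 21: p_0 = 21·1 + 0 = 21, q_0 = 21·0 + 1 = 1 → 21/1
APPEND 6: p_1 = 6·21 + 1 = 127, q_1 = 6·1 + 0 = 6 → 127/6
APPEND 44: p_2 = 44·127 + 21 = 5609, q_2 = 44·6 + 1 = 265 → 5609/265
APPEND 44: p_3 = 44·5609 + 127 = 246923, q_3 = 44·265 + 6 = 11666 → 246923/11666
APPEND 46: p_4 = 46·246923 + 5609 = 11364067, q_4 = 46·11666 + 265 = 536901 → 11364067/536901
APPEND 17: p_5 = 17·11364067 + 246923 = 193436062, q_5 = 17·536901 + 11666 = 9138983 → 193436062/9138983

5609/265
246923/11666
193436062/9138983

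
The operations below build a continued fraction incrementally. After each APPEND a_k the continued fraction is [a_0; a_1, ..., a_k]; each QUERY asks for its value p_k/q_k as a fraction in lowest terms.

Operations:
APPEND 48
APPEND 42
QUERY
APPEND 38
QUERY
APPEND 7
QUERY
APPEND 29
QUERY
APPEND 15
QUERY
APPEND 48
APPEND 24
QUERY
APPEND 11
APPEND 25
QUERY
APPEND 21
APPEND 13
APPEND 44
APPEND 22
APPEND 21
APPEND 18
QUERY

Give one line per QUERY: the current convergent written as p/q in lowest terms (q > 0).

2017/42
76694/1597
538875/11221
15704069/327006
236099910/4916311
272600093886/5676354727
75521338406261/1572581653002
7643536001230927047263/159161433486982781381

APPEND 48: p_0 = 48·1 + 0 = 48, q_0 = 48·0 + 1 = 1 → 48/1
APPEND 42: p_1 = 42·48 + 1 = 2017, q_1 = 42·1 + 0 = 42 → 2017/42
APPEND 38: p_2 = 38·2017 + 48 = 76694, q_2 = 38·42 + 1 = 1597 → 76694/1597
APPEND 7: p_3 = 7·76694 + 2017 = 538875, q_3 = 7·1597 + 42 = 11221 → 538875/11221
APPEND 29: p_4 = 29·538875 + 76694 = 15704069, q_4 = 29·11221 + 1597 = 327006 → 15704069/327006
APPEND 15: p_5 = 15·15704069 + 538875 = 236099910, q_5 = 15·327006 + 11221 = 4916311 → 236099910/4916311
APPEND 48: p_6 = 48·236099910 + 15704069 = 11348499749, q_6 = 48·4916311 + 327006 = 236309934 → 11348499749/236309934
APPEND 24: p_7 = 24·11348499749 + 236099910 = 272600093886, q_7 = 24·236309934 + 4916311 = 5676354727 → 272600093886/5676354727
APPEND 11: p_8 = 11·272600093886 + 11348499749 = 3009949532495, q_8 = 11·5676354727 + 236309934 = 62676211931 → 3009949532495/62676211931
APPEND 25: p_9 = 25·3009949532495 + 272600093886 = 75521338406261, q_9 = 25·62676211931 + 5676354727 = 1572581653002 → 75521338406261/1572581653002
APPEND 21: p_10 = 21·75521338406261 + 3009949532495 = 1588958056063976, q_10 = 21·1572581653002 + 62676211931 = 33086890924973 → 1588958056063976/33086890924973
APPEND 13: p_11 = 13·1588958056063976 + 75521338406261 = 20731976067237949, q_11 = 13·33086890924973 + 1572581653002 = 431702163677651 → 20731976067237949/431702163677651
APPEND 44: p_12 = 44·20731976067237949 + 1588958056063976 = 913795905014533732, q_12 = 44·431702163677651 + 33086890924973 = 19027982092741617 → 913795905014533732/19027982092741617
APPEND 22: p_13 = 22·913795905014533732 + 20731976067237949 = 20124241886386980053, q_13 = 22·19027982092741617 + 431702163677651 = 419047308203993225 → 20124241886386980053/419047308203993225
APPEND 21: p_14 = 21·20124241886386980053 + 913795905014533732 = 423522875519141114845, q_14 = 21·419047308203993225 + 19027982092741617 = 8819021454376599342 → 423522875519141114845/8819021454376599342
APPEND 18: p_15 = 18·423522875519141114845 + 20124241886386980053 = 7643536001230927047263, q_15 = 18·8819021454376599342 + 419047308203993225 = 159161433486982781381 → 7643536001230927047263/159161433486982781381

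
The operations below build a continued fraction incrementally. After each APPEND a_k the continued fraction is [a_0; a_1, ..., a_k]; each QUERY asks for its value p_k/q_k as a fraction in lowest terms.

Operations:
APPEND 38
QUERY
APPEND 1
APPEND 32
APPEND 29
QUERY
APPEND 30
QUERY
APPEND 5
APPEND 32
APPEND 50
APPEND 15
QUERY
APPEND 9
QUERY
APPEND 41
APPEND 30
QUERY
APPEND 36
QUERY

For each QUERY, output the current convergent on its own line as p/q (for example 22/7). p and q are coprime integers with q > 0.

APPEND 38: p_0 = 38·1 + 0 = 38, q_0 = 38·0 + 1 = 1 → 38/1
APPEND 1: p_1 = 1·38 + 1 = 39, q_1 = 1·1 + 0 = 1 → 39/1
APPEND 32: p_2 = 32·39 + 38 = 1286, q_2 = 32·1 + 1 = 33 → 1286/33
APPEND 29: p_3 = 29·1286 + 39 = 37333, q_3 = 29·33 + 1 = 958 → 37333/958
APPEND 30: p_4 = 30·37333 + 1286 = 1121276, q_4 = 30·958 + 33 = 28773 → 1121276/28773
APPEND 5: p_5 = 5·1121276 + 37333 = 5643713, q_5 = 5·28773 + 958 = 144823 → 5643713/144823
APPEND 32: p_6 = 32·5643713 + 1121276 = 181720092, q_6 = 32·144823 + 28773 = 4663109 → 181720092/4663109
APPEND 50: p_7 = 50·181720092 + 5643713 = 9091648313, q_7 = 50·4663109 + 144823 = 233300273 → 9091648313/233300273
APPEND 15: p_8 = 15·9091648313 + 181720092 = 136556444787, q_8 = 15·233300273 + 4663109 = 3504167204 → 136556444787/3504167204
APPEND 9: p_9 = 9·136556444787 + 9091648313 = 1238099651396, q_9 = 9·3504167204 + 233300273 = 31770805109 → 1238099651396/31770805109
APPEND 41: p_10 = 41·1238099651396 + 136556444787 = 50898642152023, q_10 = 41·31770805109 + 3504167204 = 1306107176673 → 50898642152023/1306107176673
APPEND 30: p_11 = 30·50898642152023 + 1238099651396 = 1528197364212086, q_11 = 30·1306107176673 + 31770805109 = 39214986105299 → 1528197364212086/39214986105299
APPEND 36: p_12 = 36·1528197364212086 + 50898642152023 = 55066003753787119, q_12 = 36·39214986105299 + 1306107176673 = 1413045606967437 → 55066003753787119/1413045606967437

38/1
37333/958
1121276/28773
136556444787/3504167204
1238099651396/31770805109
1528197364212086/39214986105299
55066003753787119/1413045606967437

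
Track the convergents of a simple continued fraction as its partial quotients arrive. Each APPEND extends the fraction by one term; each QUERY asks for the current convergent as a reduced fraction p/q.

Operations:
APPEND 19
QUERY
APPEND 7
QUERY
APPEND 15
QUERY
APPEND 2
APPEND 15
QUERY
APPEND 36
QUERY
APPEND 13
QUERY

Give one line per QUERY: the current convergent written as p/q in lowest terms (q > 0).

19/1
134/7
2029/106
64909/3391
2340916/122295
30496817/1593226

APPEND 19: p_0 = 19·1 + 0 = 19, q_0 = 19·0 + 1 = 1 → 19/1
APPEND 7: p_1 = 7·19 + 1 = 134, q_1 = 7·1 + 0 = 7 → 134/7
APPEND 15: p_2 = 15·134 + 19 = 2029, q_2 = 15·7 + 1 = 106 → 2029/106
APPEND 2: p_3 = 2·2029 + 134 = 4192, q_3 = 2·106 + 7 = 219 → 4192/219
APPEND 15: p_4 = 15·4192 + 2029 = 64909, q_4 = 15·219 + 106 = 3391 → 64909/3391
APPEND 36: p_5 = 36·64909 + 4192 = 2340916, q_5 = 36·3391 + 219 = 122295 → 2340916/122295
APPEND 13: p_6 = 13·2340916 + 64909 = 30496817, q_6 = 13·122295 + 3391 = 1593226 → 30496817/1593226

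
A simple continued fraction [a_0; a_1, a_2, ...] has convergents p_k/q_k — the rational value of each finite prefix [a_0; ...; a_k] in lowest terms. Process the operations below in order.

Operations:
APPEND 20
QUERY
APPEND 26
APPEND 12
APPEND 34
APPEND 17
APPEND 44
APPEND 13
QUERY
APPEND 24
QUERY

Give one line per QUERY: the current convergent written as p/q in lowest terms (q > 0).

APPEND 20: p_0 = 20·1 + 0 = 20, q_0 = 20·0 + 1 = 1 → 20/1
APPEND 26: p_1 = 26·20 + 1 = 521, q_1 = 26·1 + 0 = 26 → 521/26
APPEND 12: p_2 = 12·521 + 20 = 6272, q_2 = 12·26 + 1 = 313 → 6272/313
APPEND 34: p_3 = 34·6272 + 521 = 213769, q_3 = 34·313 + 26 = 10668 → 213769/10668
APPEND 17: p_4 = 17·213769 + 6272 = 3640345, q_4 = 17·10668 + 313 = 181669 → 3640345/181669
APPEND 44: p_5 = 44·3640345 + 213769 = 160388949, q_5 = 44·181669 + 10668 = 8004104 → 160388949/8004104
APPEND 13: p_6 = 13·160388949 + 3640345 = 2088696682, q_6 = 13·8004104 + 181669 = 104235021 → 2088696682/104235021
APPEND 24: p_7 = 24·2088696682 + 160388949 = 50289109317, q_7 = 24·104235021 + 8004104 = 2509644608 → 50289109317/2509644608

20/1
2088696682/104235021
50289109317/2509644608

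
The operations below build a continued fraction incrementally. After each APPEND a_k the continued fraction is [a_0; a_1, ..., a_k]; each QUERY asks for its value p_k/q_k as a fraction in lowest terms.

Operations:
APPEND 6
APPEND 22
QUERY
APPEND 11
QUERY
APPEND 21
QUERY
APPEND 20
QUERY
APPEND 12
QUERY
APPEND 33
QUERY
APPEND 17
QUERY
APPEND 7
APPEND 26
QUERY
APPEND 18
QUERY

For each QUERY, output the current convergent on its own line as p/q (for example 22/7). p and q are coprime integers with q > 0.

APPEND 6: p_0 = 6·1 + 0 = 6, q_0 = 6·0 + 1 = 1 → 6/1
APPEND 22: p_1 = 22·6 + 1 = 133, q_1 = 22·1 + 0 = 22 → 133/22
APPEND 11: p_2 = 11·133 + 6 = 1469, q_2 = 11·22 + 1 = 243 → 1469/243
APPEND 21: p_3 = 21·1469 + 133 = 30982, q_3 = 21·243 + 22 = 5125 → 30982/5125
APPEND 20: p_4 = 20·30982 + 1469 = 621109, q_4 = 20·5125 + 243 = 102743 → 621109/102743
APPEND 12: p_5 = 12·621109 + 30982 = 7484290, q_5 = 12·102743 + 5125 = 1238041 → 7484290/1238041
APPEND 33: p_6 = 33·7484290 + 621109 = 247602679, q_6 = 33·1238041 + 102743 = 40958096 → 247602679/40958096
APPEND 17: p_7 = 17·247602679 + 7484290 = 4216729833, q_7 = 17·40958096 + 1238041 = 697525673 → 4216729833/697525673
APPEND 7: p_8 = 7·4216729833 + 247602679 = 29764711510, q_8 = 7·697525673 + 40958096 = 4923637807 → 29764711510/4923637807
APPEND 26: p_9 = 26·29764711510 + 4216729833 = 778099229093, q_9 = 26·4923637807 + 697525673 = 128712108655 → 778099229093/128712108655
APPEND 18: p_10 = 18·778099229093 + 29764711510 = 14035550835184, q_10 = 18·128712108655 + 4923637807 = 2321741593597 → 14035550835184/2321741593597

133/22
1469/243
30982/5125
621109/102743
7484290/1238041
247602679/40958096
4216729833/697525673
778099229093/128712108655
14035550835184/2321741593597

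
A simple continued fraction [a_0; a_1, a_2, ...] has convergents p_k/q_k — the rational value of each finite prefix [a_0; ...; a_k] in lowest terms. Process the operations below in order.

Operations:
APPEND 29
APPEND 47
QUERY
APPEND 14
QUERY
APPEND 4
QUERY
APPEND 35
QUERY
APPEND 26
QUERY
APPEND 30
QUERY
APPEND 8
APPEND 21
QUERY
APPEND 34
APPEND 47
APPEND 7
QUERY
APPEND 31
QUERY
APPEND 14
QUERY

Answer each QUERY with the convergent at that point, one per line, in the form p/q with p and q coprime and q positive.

APPEND 29: p_0 = 29·1 + 0 = 29, q_0 = 29·0 + 1 = 1 → 29/1
APPEND 47: p_1 = 47·29 + 1 = 1364, q_1 = 47·1 + 0 = 47 → 1364/47
APPEND 14: p_2 = 14·1364 + 29 = 19125, q_2 = 14·47 + 1 = 659 → 19125/659
APPEND 4: p_3 = 4·19125 + 1364 = 77864, q_3 = 4·659 + 47 = 2683 → 77864/2683
APPEND 35: p_4 = 35·77864 + 19125 = 2744365, q_4 = 35·2683 + 659 = 94564 → 2744365/94564
APPEND 26: p_5 = 26·2744365 + 77864 = 71431354, q_5 = 26·94564 + 2683 = 2461347 → 71431354/2461347
APPEND 30: p_6 = 30·71431354 + 2744365 = 2145684985, q_6 = 30·2461347 + 94564 = 73934974 → 2145684985/73934974
APPEND 8: p_7 = 8·2145684985 + 71431354 = 17236911234, q_7 = 8·73934974 + 2461347 = 593941139 → 17236911234/593941139
APPEND 21: p_8 = 21·17236911234 + 2145684985 = 364120820899, q_8 = 21·593941139 + 73934974 = 12546698893 → 364120820899/12546698893
APPEND 34: p_9 = 34·364120820899 + 17236911234 = 12397344821800, q_9 = 34·12546698893 + 593941139 = 427181703501 → 12397344821800/427181703501
APPEND 47: p_10 = 47·12397344821800 + 364120820899 = 583039327445499, q_10 = 47·427181703501 + 12546698893 = 20090086763440 → 583039327445499/20090086763440
APPEND 7: p_11 = 7·583039327445499 + 12397344821800 = 4093672636940293, q_11 = 7·20090086763440 + 427181703501 = 141057789047581 → 4093672636940293/141057789047581
APPEND 31: p_12 = 31·4093672636940293 + 583039327445499 = 127486891072594582, q_12 = 31·141057789047581 + 20090086763440 = 4392881547238451 → 127486891072594582/4392881547238451
APPEND 14: p_13 = 14·127486891072594582 + 4093672636940293 = 1788910147653264441, q_13 = 14·4392881547238451 + 141057789047581 = 61641399450385895 → 1788910147653264441/61641399450385895

1364/47
19125/659
77864/2683
2744365/94564
71431354/2461347
2145684985/73934974
364120820899/12546698893
4093672636940293/141057789047581
127486891072594582/4392881547238451
1788910147653264441/61641399450385895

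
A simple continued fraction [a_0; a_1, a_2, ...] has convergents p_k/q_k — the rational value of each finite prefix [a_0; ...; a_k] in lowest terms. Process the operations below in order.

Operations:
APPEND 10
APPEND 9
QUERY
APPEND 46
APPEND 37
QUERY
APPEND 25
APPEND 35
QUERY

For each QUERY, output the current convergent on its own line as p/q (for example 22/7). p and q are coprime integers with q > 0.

APPEND 10: p_0 = 10·1 + 0 = 10, q_0 = 10·0 + 1 = 1 → 10/1
APPEND 9: p_1 = 9·10 + 1 = 91, q_1 = 9·1 + 0 = 9 → 91/9
APPEND 46: p_2 = 46·91 + 10 = 4196, q_2 = 46·9 + 1 = 415 → 4196/415
APPEND 37: p_3 = 37·4196 + 91 = 155343, q_3 = 37·415 + 9 = 15364 → 155343/15364
APPEND 25: p_4 = 25·155343 + 4196 = 3887771, q_4 = 25·15364 + 415 = 384515 → 3887771/384515
APPEND 35: p_5 = 35·3887771 + 155343 = 136227328, q_5 = 35·384515 + 15364 = 13473389 → 136227328/13473389

91/9
155343/15364
136227328/13473389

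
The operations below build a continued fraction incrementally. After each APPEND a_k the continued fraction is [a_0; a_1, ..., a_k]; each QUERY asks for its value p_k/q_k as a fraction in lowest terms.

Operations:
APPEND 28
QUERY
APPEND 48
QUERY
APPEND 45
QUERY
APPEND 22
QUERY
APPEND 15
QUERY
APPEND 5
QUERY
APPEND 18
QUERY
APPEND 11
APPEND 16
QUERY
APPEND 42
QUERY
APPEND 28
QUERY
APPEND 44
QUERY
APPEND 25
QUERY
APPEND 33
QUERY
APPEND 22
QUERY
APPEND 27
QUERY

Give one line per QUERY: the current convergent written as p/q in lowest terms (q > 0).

28/1
1345/48
60553/2161
1333511/47590
20063218/716011
101649601/3627645
1849756036/66013621
329033211988/11742453237
13839843869493/493912813430
387844661557792/13841301229277
17079004952412341/609511166901618
427362968471866317/15251620473769727
14120056964524000802/503912986801302609
311068616187999883961/11101337330102427125
8412972694040520867749/300240020899566834984

APPEND 28: p_0 = 28·1 + 0 = 28, q_0 = 28·0 + 1 = 1 → 28/1
APPEND 48: p_1 = 48·28 + 1 = 1345, q_1 = 48·1 + 0 = 48 → 1345/48
APPEND 45: p_2 = 45·1345 + 28 = 60553, q_2 = 45·48 + 1 = 2161 → 60553/2161
APPEND 22: p_3 = 22·60553 + 1345 = 1333511, q_3 = 22·2161 + 48 = 47590 → 1333511/47590
APPEND 15: p_4 = 15·1333511 + 60553 = 20063218, q_4 = 15·47590 + 2161 = 716011 → 20063218/716011
APPEND 5: p_5 = 5·20063218 + 1333511 = 101649601, q_5 = 5·716011 + 47590 = 3627645 → 101649601/3627645
APPEND 18: p_6 = 18·101649601 + 20063218 = 1849756036, q_6 = 18·3627645 + 716011 = 66013621 → 1849756036/66013621
APPEND 11: p_7 = 11·1849756036 + 101649601 = 20448965997, q_7 = 11·66013621 + 3627645 = 729777476 → 20448965997/729777476
APPEND 16: p_8 = 16·20448965997 + 1849756036 = 329033211988, q_8 = 16·729777476 + 66013621 = 11742453237 → 329033211988/11742453237
APPEND 42: p_9 = 42·329033211988 + 20448965997 = 13839843869493, q_9 = 42·11742453237 + 729777476 = 493912813430 → 13839843869493/493912813430
APPEND 28: p_10 = 28·13839843869493 + 329033211988 = 387844661557792, q_10 = 28·493912813430 + 11742453237 = 13841301229277 → 387844661557792/13841301229277
APPEND 44: p_11 = 44·387844661557792 + 13839843869493 = 17079004952412341, q_11 = 44·13841301229277 + 493912813430 = 609511166901618 → 17079004952412341/609511166901618
APPEND 25: p_12 = 25·17079004952412341 + 387844661557792 = 427362968471866317, q_12 = 25·609511166901618 + 13841301229277 = 15251620473769727 → 427362968471866317/15251620473769727
APPEND 33: p_13 = 33·427362968471866317 + 17079004952412341 = 14120056964524000802, q_13 = 33·15251620473769727 + 609511166901618 = 503912986801302609 → 14120056964524000802/503912986801302609
APPEND 22: p_14 = 22·14120056964524000802 + 427362968471866317 = 311068616187999883961, q_14 = 22·503912986801302609 + 15251620473769727 = 11101337330102427125 → 311068616187999883961/11101337330102427125
APPEND 27: p_15 = 27·311068616187999883961 + 14120056964524000802 = 8412972694040520867749, q_15 = 27·11101337330102427125 + 503912986801302609 = 300240020899566834984 → 8412972694040520867749/300240020899566834984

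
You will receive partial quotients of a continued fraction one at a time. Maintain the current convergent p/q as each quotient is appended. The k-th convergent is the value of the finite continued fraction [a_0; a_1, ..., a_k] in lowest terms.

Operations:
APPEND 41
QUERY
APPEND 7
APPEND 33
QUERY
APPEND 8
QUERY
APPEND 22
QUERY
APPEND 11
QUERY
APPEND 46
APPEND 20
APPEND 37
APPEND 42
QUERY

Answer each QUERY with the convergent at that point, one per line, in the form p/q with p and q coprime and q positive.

APPEND 41: p_0 = 41·1 + 0 = 41, q_0 = 41·0 + 1 = 1 → 41/1
APPEND 7: p_1 = 7·41 + 1 = 288, q_1 = 7·1 + 0 = 7 → 288/7
APPEND 33: p_2 = 33·288 + 41 = 9545, q_2 = 33·7 + 1 = 232 → 9545/232
APPEND 8: p_3 = 8·9545 + 288 = 76648, q_3 = 8·232 + 7 = 1863 → 76648/1863
APPEND 22: p_4 = 22·76648 + 9545 = 1695801, q_4 = 22·1863 + 232 = 41218 → 1695801/41218
APPEND 11: p_5 = 11·1695801 + 76648 = 18730459, q_5 = 11·41218 + 1863 = 455261 → 18730459/455261
APPEND 46: p_6 = 46·18730459 + 1695801 = 863296915, q_6 = 46·455261 + 41218 = 20983224 → 863296915/20983224
APPEND 20: p_7 = 20·863296915 + 18730459 = 17284668759, q_7 = 20·20983224 + 455261 = 420119741 → 17284668759/420119741
APPEND 37: p_8 = 37·17284668759 + 863296915 = 640396040998, q_8 = 37·420119741 + 20983224 = 15565413641 → 640396040998/15565413641
APPEND 42: p_9 = 42·640396040998 + 17284668759 = 26913918390675, q_9 = 42·15565413641 + 420119741 = 654167492663 → 26913918390675/654167492663

41/1
9545/232
76648/1863
1695801/41218
18730459/455261
26913918390675/654167492663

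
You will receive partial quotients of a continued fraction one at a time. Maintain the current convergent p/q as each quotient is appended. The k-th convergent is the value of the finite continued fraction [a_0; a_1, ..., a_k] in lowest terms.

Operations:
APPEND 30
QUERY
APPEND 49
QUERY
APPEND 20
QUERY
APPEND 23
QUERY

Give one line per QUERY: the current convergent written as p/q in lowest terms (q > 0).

30/1
1471/49
29450/981
678821/22612

APPEND 30: p_0 = 30·1 + 0 = 30, q_0 = 30·0 + 1 = 1 → 30/1
APPEND 49: p_1 = 49·30 + 1 = 1471, q_1 = 49·1 + 0 = 49 → 1471/49
APPEND 20: p_2 = 20·1471 + 30 = 29450, q_2 = 20·49 + 1 = 981 → 29450/981
APPEND 23: p_3 = 23·29450 + 1471 = 678821, q_3 = 23·981 + 49 = 22612 → 678821/22612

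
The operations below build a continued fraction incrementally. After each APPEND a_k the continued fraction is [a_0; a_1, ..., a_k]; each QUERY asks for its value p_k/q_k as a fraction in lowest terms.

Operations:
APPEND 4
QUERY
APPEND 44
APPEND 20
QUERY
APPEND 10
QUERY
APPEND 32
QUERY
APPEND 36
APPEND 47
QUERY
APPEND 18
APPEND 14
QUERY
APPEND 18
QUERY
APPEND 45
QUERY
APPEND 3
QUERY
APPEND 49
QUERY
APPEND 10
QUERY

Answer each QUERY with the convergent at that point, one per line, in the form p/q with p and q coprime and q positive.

4/1
3544/881
35617/8854
1143288/284209
1937260583/481581975
490703643289/121983604967
8867577463681/2204383605334
399531689508934/99319245844997
1207462645990483/300162121140325
59565201343042601/14807263181720922
596859476076416493/148372793938349545

APPEND 4: p_0 = 4·1 + 0 = 4, q_0 = 4·0 + 1 = 1 → 4/1
APPEND 44: p_1 = 44·4 + 1 = 177, q_1 = 44·1 + 0 = 44 → 177/44
APPEND 20: p_2 = 20·177 + 4 = 3544, q_2 = 20·44 + 1 = 881 → 3544/881
APPEND 10: p_3 = 10·3544 + 177 = 35617, q_3 = 10·881 + 44 = 8854 → 35617/8854
APPEND 32: p_4 = 32·35617 + 3544 = 1143288, q_4 = 32·8854 + 881 = 284209 → 1143288/284209
APPEND 36: p_5 = 36·1143288 + 35617 = 41193985, q_5 = 36·284209 + 8854 = 10240378 → 41193985/10240378
APPEND 47: p_6 = 47·41193985 + 1143288 = 1937260583, q_6 = 47·10240378 + 284209 = 481581975 → 1937260583/481581975
APPEND 18: p_7 = 18·1937260583 + 41193985 = 34911884479, q_7 = 18·481581975 + 10240378 = 8678715928 → 34911884479/8678715928
APPEND 14: p_8 = 14·34911884479 + 1937260583 = 490703643289, q_8 = 14·8678715928 + 481581975 = 121983604967 → 490703643289/121983604967
APPEND 18: p_9 = 18·490703643289 + 34911884479 = 8867577463681, q_9 = 18·121983604967 + 8678715928 = 2204383605334 → 8867577463681/2204383605334
APPEND 45: p_10 = 45·8867577463681 + 490703643289 = 399531689508934, q_10 = 45·2204383605334 + 121983604967 = 99319245844997 → 399531689508934/99319245844997
APPEND 3: p_11 = 3·399531689508934 + 8867577463681 = 1207462645990483, q_11 = 3·99319245844997 + 2204383605334 = 300162121140325 → 1207462645990483/300162121140325
APPEND 49: p_12 = 49·1207462645990483 + 399531689508934 = 59565201343042601, q_12 = 49·300162121140325 + 99319245844997 = 14807263181720922 → 59565201343042601/14807263181720922
APPEND 10: p_13 = 10·59565201343042601 + 1207462645990483 = 596859476076416493, q_13 = 10·14807263181720922 + 300162121140325 = 148372793938349545 → 596859476076416493/148372793938349545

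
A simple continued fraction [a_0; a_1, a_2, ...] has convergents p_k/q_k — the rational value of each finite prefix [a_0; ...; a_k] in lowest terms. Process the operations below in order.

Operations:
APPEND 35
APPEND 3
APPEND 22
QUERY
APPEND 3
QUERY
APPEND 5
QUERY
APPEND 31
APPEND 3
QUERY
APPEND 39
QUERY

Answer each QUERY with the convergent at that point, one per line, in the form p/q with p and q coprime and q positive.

2367/67
7207/204
38402/1087
3631409/102790
142822620/4042711

APPEND 35: p_0 = 35·1 + 0 = 35, q_0 = 35·0 + 1 = 1 → 35/1
APPEND 3: p_1 = 3·35 + 1 = 106, q_1 = 3·1 + 0 = 3 → 106/3
APPEND 22: p_2 = 22·106 + 35 = 2367, q_2 = 22·3 + 1 = 67 → 2367/67
APPEND 3: p_3 = 3·2367 + 106 = 7207, q_3 = 3·67 + 3 = 204 → 7207/204
APPEND 5: p_4 = 5·7207 + 2367 = 38402, q_4 = 5·204 + 67 = 1087 → 38402/1087
APPEND 31: p_5 = 31·38402 + 7207 = 1197669, q_5 = 31·1087 + 204 = 33901 → 1197669/33901
APPEND 3: p_6 = 3·1197669 + 38402 = 3631409, q_6 = 3·33901 + 1087 = 102790 → 3631409/102790
APPEND 39: p_7 = 39·3631409 + 1197669 = 142822620, q_7 = 39·102790 + 33901 = 4042711 → 142822620/4042711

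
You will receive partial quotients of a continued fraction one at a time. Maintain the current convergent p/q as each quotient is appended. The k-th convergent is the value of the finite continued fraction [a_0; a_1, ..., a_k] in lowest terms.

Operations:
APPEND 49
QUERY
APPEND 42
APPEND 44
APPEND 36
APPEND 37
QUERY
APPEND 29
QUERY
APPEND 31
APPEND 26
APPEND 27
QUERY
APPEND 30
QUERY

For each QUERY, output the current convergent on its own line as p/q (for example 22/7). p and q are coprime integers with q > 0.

APPEND 49: p_0 = 49·1 + 0 = 49, q_0 = 49·0 + 1 = 1 → 49/1
APPEND 42: p_1 = 42·49 + 1 = 2059, q_1 = 42·1 + 0 = 42 → 2059/42
APPEND 44: p_2 = 44·2059 + 49 = 90645, q_2 = 44·42 + 1 = 1849 → 90645/1849
APPEND 36: p_3 = 36·90645 + 2059 = 3265279, q_3 = 36·1849 + 42 = 66606 → 3265279/66606
APPEND 37: p_4 = 37·3265279 + 90645 = 120905968, q_4 = 37·66606 + 1849 = 2466271 → 120905968/2466271
APPEND 29: p_5 = 29·120905968 + 3265279 = 3509538351, q_5 = 29·2466271 + 66606 = 71588465 → 3509538351/71588465
APPEND 31: p_6 = 31·3509538351 + 120905968 = 108916594849, q_6 = 31·71588465 + 2466271 = 2221708686 → 108916594849/2221708686
APPEND 26: p_7 = 26·108916594849 + 3509538351 = 2835341004425, q_7 = 26·2221708686 + 71588465 = 57836014301 → 2835341004425/57836014301
APPEND 27: p_8 = 27·2835341004425 + 108916594849 = 76663123714324, q_8 = 27·57836014301 + 2221708686 = 1563794094813 → 76663123714324/1563794094813
APPEND 30: p_9 = 30·76663123714324 + 2835341004425 = 2302729052434145, q_9 = 30·1563794094813 + 57836014301 = 46971658858691 → 2302729052434145/46971658858691

49/1
120905968/2466271
3509538351/71588465
76663123714324/1563794094813
2302729052434145/46971658858691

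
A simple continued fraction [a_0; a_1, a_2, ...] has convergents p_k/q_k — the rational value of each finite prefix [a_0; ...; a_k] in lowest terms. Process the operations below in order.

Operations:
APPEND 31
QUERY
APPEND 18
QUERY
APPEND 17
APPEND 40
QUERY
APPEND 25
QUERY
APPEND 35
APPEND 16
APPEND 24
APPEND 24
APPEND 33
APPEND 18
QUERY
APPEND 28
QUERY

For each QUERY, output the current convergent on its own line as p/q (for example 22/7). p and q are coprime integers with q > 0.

APPEND 31: p_0 = 31·1 + 0 = 31, q_0 = 31·0 + 1 = 1 → 31/1
APPEND 18: p_1 = 18·31 + 1 = 559, q_1 = 18·1 + 0 = 18 → 559/18
APPEND 17: p_2 = 17·559 + 31 = 9534, q_2 = 17·18 + 1 = 307 → 9534/307
APPEND 40: p_3 = 40·9534 + 559 = 381919, q_3 = 40·307 + 18 = 12298 → 381919/12298
APPEND 25: p_4 = 25·381919 + 9534 = 9557509, q_4 = 25·12298 + 307 = 307757 → 9557509/307757
APPEND 35: p_5 = 35·9557509 + 381919 = 334894734, q_5 = 35·307757 + 12298 = 10783793 → 334894734/10783793
APPEND 16: p_6 = 16·334894734 + 9557509 = 5367873253, q_6 = 16·10783793 + 307757 = 172848445 → 5367873253/172848445
APPEND 24: p_7 = 24·5367873253 + 334894734 = 129163852806, q_7 = 24·172848445 + 10783793 = 4159146473 → 129163852806/4159146473
APPEND 24: p_8 = 24·129163852806 + 5367873253 = 3105300340597, q_8 = 24·4159146473 + 172848445 = 99992363797 → 3105300340597/99992363797
APPEND 33: p_9 = 33·3105300340597 + 129163852806 = 102604075092507, q_9 = 33·99992363797 + 4159146473 = 3303907151774 → 102604075092507/3303907151774
APPEND 18: p_10 = 18·102604075092507 + 3105300340597 = 1849978652005723, q_10 = 18·3303907151774 + 99992363797 = 59570321095729 → 1849978652005723/59570321095729
APPEND 28: p_11 = 28·1849978652005723 + 102604075092507 = 51902006331252751, q_11 = 28·59570321095729 + 3303907151774 = 1671272897832186 → 51902006331252751/1671272897832186

31/1
559/18
381919/12298
9557509/307757
1849978652005723/59570321095729
51902006331252751/1671272897832186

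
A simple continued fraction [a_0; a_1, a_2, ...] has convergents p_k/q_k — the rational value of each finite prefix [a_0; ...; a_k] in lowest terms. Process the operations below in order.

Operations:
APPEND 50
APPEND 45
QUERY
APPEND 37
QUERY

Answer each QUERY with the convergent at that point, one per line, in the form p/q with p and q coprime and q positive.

2251/45
83337/1666

APPEND 50: p_0 = 50·1 + 0 = 50, q_0 = 50·0 + 1 = 1 → 50/1
APPEND 45: p_1 = 45·50 + 1 = 2251, q_1 = 45·1 + 0 = 45 → 2251/45
APPEND 37: p_2 = 37·2251 + 50 = 83337, q_2 = 37·45 + 1 = 1666 → 83337/1666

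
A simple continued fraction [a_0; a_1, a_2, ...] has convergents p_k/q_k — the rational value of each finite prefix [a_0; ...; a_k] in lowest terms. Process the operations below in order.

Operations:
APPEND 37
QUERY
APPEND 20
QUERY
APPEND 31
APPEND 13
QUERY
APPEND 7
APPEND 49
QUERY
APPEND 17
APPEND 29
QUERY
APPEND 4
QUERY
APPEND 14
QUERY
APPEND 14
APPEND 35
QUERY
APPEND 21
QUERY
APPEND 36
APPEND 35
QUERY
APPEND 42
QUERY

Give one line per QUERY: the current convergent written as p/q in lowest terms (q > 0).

37/1
741/20
299845/8093
104274072/2814421
51572927335/1391984862
208066490487/5615841877
2964503794153/80013771140
1462853690096168/39483316095435
30761638611628157/830275446641972
38841626168416471857/1048359254278866917
1632457180917200527814/44061018079107616941

APPEND 37: p_0 = 37·1 + 0 = 37, q_0 = 37·0 + 1 = 1 → 37/1
APPEND 20: p_1 = 20·37 + 1 = 741, q_1 = 20·1 + 0 = 20 → 741/20
APPEND 31: p_2 = 31·741 + 37 = 23008, q_2 = 31·20 + 1 = 621 → 23008/621
APPEND 13: p_3 = 13·23008 + 741 = 299845, q_3 = 13·621 + 20 = 8093 → 299845/8093
APPEND 7: p_4 = 7·299845 + 23008 = 2121923, q_4 = 7·8093 + 621 = 57272 → 2121923/57272
APPEND 49: p_5 = 49·2121923 + 299845 = 104274072, q_5 = 49·57272 + 8093 = 2814421 → 104274072/2814421
APPEND 17: p_6 = 17·104274072 + 2121923 = 1774781147, q_6 = 17·2814421 + 57272 = 47902429 → 1774781147/47902429
APPEND 29: p_7 = 29·1774781147 + 104274072 = 51572927335, q_7 = 29·47902429 + 2814421 = 1391984862 → 51572927335/1391984862
APPEND 4: p_8 = 4·51572927335 + 1774781147 = 208066490487, q_8 = 4·1391984862 + 47902429 = 5615841877 → 208066490487/5615841877
APPEND 14: p_9 = 14·208066490487 + 51572927335 = 2964503794153, q_9 = 14·5615841877 + 1391984862 = 80013771140 → 2964503794153/80013771140
APPEND 14: p_10 = 14·2964503794153 + 208066490487 = 41711119608629, q_10 = 14·80013771140 + 5615841877 = 1125808637837 → 41711119608629/1125808637837
APPEND 35: p_11 = 35·41711119608629 + 2964503794153 = 1462853690096168, q_11 = 35·1125808637837 + 80013771140 = 39483316095435 → 1462853690096168/39483316095435
APPEND 21: p_12 = 21·1462853690096168 + 41711119608629 = 30761638611628157, q_12 = 21·39483316095435 + 1125808637837 = 830275446641972 → 30761638611628157/830275446641972
APPEND 36: p_13 = 36·30761638611628157 + 1462853690096168 = 1108881843708709820, q_13 = 36·830275446641972 + 39483316095435 = 29929399395206427 → 1108881843708709820/29929399395206427
APPEND 35: p_14 = 35·1108881843708709820 + 30761638611628157 = 38841626168416471857, q_14 = 35·29929399395206427 + 830275446641972 = 1048359254278866917 → 38841626168416471857/1048359254278866917
APPEND 42: p_15 = 42·38841626168416471857 + 1108881843708709820 = 1632457180917200527814, q_15 = 42·1048359254278866917 + 29929399395206427 = 44061018079107616941 → 1632457180917200527814/44061018079107616941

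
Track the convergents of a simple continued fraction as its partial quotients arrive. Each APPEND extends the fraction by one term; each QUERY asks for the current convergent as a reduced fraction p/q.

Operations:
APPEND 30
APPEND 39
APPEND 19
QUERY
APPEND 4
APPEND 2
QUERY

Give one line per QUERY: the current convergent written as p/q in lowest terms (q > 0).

APPEND 30: p_0 = 30·1 + 0 = 30, q_0 = 30·0 + 1 = 1 → 30/1
APPEND 39: p_1 = 39·30 + 1 = 1171, q_1 = 39·1 + 0 = 39 → 1171/39
APPEND 19: p_2 = 19·1171 + 30 = 22279, q_2 = 19·39 + 1 = 742 → 22279/742
APPEND 4: p_3 = 4·22279 + 1171 = 90287, q_3 = 4·742 + 39 = 3007 → 90287/3007
APPEND 2: p_4 = 2·90287 + 22279 = 202853, q_4 = 2·3007 + 742 = 6756 → 202853/6756

22279/742
202853/6756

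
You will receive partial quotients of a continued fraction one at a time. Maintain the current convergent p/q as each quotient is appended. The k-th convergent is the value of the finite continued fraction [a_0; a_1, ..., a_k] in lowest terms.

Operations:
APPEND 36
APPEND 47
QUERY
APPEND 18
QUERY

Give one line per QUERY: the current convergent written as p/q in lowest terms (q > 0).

APPEND 36: p_0 = 36·1 + 0 = 36, q_0 = 36·0 + 1 = 1 → 36/1
APPEND 47: p_1 = 47·36 + 1 = 1693, q_1 = 47·1 + 0 = 47 → 1693/47
APPEND 18: p_2 = 18·1693 + 36 = 30510, q_2 = 18·47 + 1 = 847 → 30510/847

1693/47
30510/847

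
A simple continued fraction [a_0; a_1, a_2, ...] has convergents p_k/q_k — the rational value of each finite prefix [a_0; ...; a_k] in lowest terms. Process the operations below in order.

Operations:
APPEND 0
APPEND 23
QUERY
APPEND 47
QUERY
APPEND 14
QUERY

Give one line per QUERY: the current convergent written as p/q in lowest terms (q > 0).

APPEND 0: p_0 = 0·1 + 0 = 0, q_0 = 0·0 + 1 = 1 → 0/1
APPEND 23: p_1 = 23·0 + 1 = 1, q_1 = 23·1 + 0 = 23 → 1/23
APPEND 47: p_2 = 47·1 + 0 = 47, q_2 = 47·23 + 1 = 1082 → 47/1082
APPEND 14: p_3 = 14·47 + 1 = 659, q_3 = 14·1082 + 23 = 15171 → 659/15171

1/23
47/1082
659/15171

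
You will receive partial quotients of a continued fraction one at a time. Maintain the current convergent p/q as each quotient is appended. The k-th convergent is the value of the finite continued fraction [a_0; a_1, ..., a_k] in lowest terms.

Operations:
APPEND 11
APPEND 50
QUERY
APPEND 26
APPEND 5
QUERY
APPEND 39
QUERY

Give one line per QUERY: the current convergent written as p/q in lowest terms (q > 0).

APPEND 11: p_0 = 11·1 + 0 = 11, q_0 = 11·0 + 1 = 1 → 11/1
APPEND 50: p_1 = 50·11 + 1 = 551, q_1 = 50·1 + 0 = 50 → 551/50
APPEND 26: p_2 = 26·551 + 11 = 14337, q_2 = 26·50 + 1 = 1301 → 14337/1301
APPEND 5: p_3 = 5·14337 + 551 = 72236, q_3 = 5·1301 + 50 = 6555 → 72236/6555
APPEND 39: p_4 = 39·72236 + 14337 = 2831541, q_4 = 39·6555 + 1301 = 256946 → 2831541/256946

551/50
72236/6555
2831541/256946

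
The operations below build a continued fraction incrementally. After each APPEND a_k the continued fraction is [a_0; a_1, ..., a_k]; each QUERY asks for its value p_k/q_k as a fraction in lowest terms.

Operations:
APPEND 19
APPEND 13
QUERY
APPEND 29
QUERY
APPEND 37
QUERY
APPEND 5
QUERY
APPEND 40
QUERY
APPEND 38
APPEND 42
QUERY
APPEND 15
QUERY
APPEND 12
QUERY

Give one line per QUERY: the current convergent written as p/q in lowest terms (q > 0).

APPEND 19: p_0 = 19·1 + 0 = 19, q_0 = 19·0 + 1 = 1 → 19/1
APPEND 13: p_1 = 13·19 + 1 = 248, q_1 = 13·1 + 0 = 13 → 248/13
APPEND 29: p_2 = 29·248 + 19 = 7211, q_2 = 29·13 + 1 = 378 → 7211/378
APPEND 37: p_3 = 37·7211 + 248 = 267055, q_3 = 37·378 + 13 = 13999 → 267055/13999
APPEND 5: p_4 = 5·267055 + 7211 = 1342486, q_4 = 5·13999 + 378 = 70373 → 1342486/70373
APPEND 40: p_5 = 40·1342486 + 267055 = 53966495, q_5 = 40·70373 + 13999 = 2828919 → 53966495/2828919
APPEND 38: p_6 = 38·53966495 + 1342486 = 2052069296, q_6 = 38·2828919 + 70373 = 107569295 → 2052069296/107569295
APPEND 42: p_7 = 42·2052069296 + 53966495 = 86240876927, q_7 = 42·107569295 + 2828919 = 4520739309 → 86240876927/4520739309
APPEND 15: p_8 = 15·86240876927 + 2052069296 = 1295665223201, q_8 = 15·4520739309 + 107569295 = 67918658930 → 1295665223201/67918658930
APPEND 12: p_9 = 12·1295665223201 + 86240876927 = 15634223555339, q_9 = 12·67918658930 + 4520739309 = 819544646469 → 15634223555339/819544646469

248/13
7211/378
267055/13999
1342486/70373
53966495/2828919
86240876927/4520739309
1295665223201/67918658930
15634223555339/819544646469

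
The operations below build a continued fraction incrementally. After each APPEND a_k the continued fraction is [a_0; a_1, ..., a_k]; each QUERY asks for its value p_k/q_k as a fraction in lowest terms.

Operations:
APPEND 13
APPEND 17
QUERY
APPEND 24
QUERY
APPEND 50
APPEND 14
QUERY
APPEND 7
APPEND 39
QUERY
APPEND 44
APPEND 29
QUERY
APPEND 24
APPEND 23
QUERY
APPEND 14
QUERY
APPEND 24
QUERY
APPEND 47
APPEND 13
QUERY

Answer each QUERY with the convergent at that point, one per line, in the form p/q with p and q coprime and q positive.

APPEND 13: p_0 = 13·1 + 0 = 13, q_0 = 13·0 + 1 = 1 → 13/1
APPEND 17: p_1 = 17·13 + 1 = 222, q_1 = 17·1 + 0 = 17 → 222/17
APPEND 24: p_2 = 24·222 + 13 = 5341, q_2 = 24·17 + 1 = 409 → 5341/409
APPEND 50: p_3 = 50·5341 + 222 = 267272, q_3 = 50·409 + 17 = 20467 → 267272/20467
APPEND 14: p_4 = 14·267272 + 5341 = 3747149, q_4 = 14·20467 + 409 = 286947 → 3747149/286947
APPEND 7: p_5 = 7·3747149 + 267272 = 26497315, q_5 = 7·286947 + 20467 = 2029096 → 26497315/2029096
APPEND 39: p_6 = 39·26497315 + 3747149 = 1037142434, q_6 = 39·2029096 + 286947 = 79421691 → 1037142434/79421691
APPEND 44: p_7 = 44·1037142434 + 26497315 = 45660764411, q_7 = 44·79421691 + 2029096 = 3496583500 → 45660764411/3496583500
APPEND 29: p_8 = 29·45660764411 + 1037142434 = 1325199310353, q_8 = 29·3496583500 + 79421691 = 101480343191 → 1325199310353/101480343191
APPEND 24: p_9 = 24·1325199310353 + 45660764411 = 31850444212883, q_9 = 24·101480343191 + 3496583500 = 2439024820084 → 31850444212883/2439024820084
APPEND 23: p_10 = 23·31850444212883 + 1325199310353 = 733885416206662, q_10 = 23·2439024820084 + 101480343191 = 56199051205123 → 733885416206662/56199051205123
APPEND 14: p_11 = 14·733885416206662 + 31850444212883 = 10306246271106151, q_11 = 14·56199051205123 + 2439024820084 = 789225741691806 → 10306246271106151/789225741691806
APPEND 24: p_12 = 24·10306246271106151 + 733885416206662 = 248083795922754286, q_12 = 24·789225741691806 + 56199051205123 = 18997616851808467 → 248083795922754286/18997616851808467
APPEND 47: p_13 = 47·248083795922754286 + 10306246271106151 = 11670244654640557593, q_13 = 47·18997616851808467 + 789225741691806 = 893677217776689755 → 11670244654640557593/893677217776689755
APPEND 13: p_14 = 13·11670244654640557593 + 248083795922754286 = 151961264306250002995, q_14 = 13·893677217776689755 + 18997616851808467 = 11636801447948775282 → 151961264306250002995/11636801447948775282

222/17
5341/409
3747149/286947
1037142434/79421691
1325199310353/101480343191
733885416206662/56199051205123
10306246271106151/789225741691806
248083795922754286/18997616851808467
151961264306250002995/11636801447948775282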